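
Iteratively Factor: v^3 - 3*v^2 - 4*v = (v - 4)*(v^2 + v) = v*(v - 4)*(v + 1)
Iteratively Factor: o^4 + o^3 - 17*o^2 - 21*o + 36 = (o - 4)*(o^3 + 5*o^2 + 3*o - 9) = (o - 4)*(o + 3)*(o^2 + 2*o - 3) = (o - 4)*(o - 1)*(o + 3)*(o + 3)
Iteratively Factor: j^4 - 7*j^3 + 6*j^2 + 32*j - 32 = (j - 4)*(j^3 - 3*j^2 - 6*j + 8) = (j - 4)^2*(j^2 + j - 2) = (j - 4)^2*(j + 2)*(j - 1)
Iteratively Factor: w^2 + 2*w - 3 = (w + 3)*(w - 1)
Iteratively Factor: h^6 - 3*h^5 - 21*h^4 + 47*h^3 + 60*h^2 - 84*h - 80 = (h - 2)*(h^5 - h^4 - 23*h^3 + h^2 + 62*h + 40) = (h - 2)*(h + 4)*(h^4 - 5*h^3 - 3*h^2 + 13*h + 10) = (h - 5)*(h - 2)*(h + 4)*(h^3 - 3*h - 2) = (h - 5)*(h - 2)*(h + 1)*(h + 4)*(h^2 - h - 2) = (h - 5)*(h - 2)^2*(h + 1)*(h + 4)*(h + 1)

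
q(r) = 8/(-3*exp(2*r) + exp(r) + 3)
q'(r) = 8*(6*exp(2*r) - exp(r))/(-3*exp(2*r) + exp(r) + 3)^2 = (48*exp(r) - 8)*exp(r)/(-3*exp(2*r) + exp(r) + 3)^2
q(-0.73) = 2.87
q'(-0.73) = 0.94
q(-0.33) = 3.69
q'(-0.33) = 4.05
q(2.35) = -0.03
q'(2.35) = 0.05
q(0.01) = 8.43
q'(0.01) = 45.36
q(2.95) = -0.01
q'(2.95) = 0.02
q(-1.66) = 2.60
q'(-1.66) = 0.02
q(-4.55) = 2.66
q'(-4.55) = -0.01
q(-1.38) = 2.61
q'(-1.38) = 0.11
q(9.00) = 0.00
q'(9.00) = 0.00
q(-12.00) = 2.67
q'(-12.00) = 0.00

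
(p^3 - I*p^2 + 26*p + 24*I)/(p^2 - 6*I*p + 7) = (p^2 - 2*I*p + 24)/(p - 7*I)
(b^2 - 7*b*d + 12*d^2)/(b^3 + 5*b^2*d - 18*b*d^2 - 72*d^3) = (b - 3*d)/(b^2 + 9*b*d + 18*d^2)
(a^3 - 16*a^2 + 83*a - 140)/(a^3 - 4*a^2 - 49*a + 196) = (a - 5)/(a + 7)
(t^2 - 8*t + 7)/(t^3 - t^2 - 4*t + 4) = (t - 7)/(t^2 - 4)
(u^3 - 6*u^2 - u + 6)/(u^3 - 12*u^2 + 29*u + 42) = (u - 1)/(u - 7)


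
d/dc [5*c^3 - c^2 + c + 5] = 15*c^2 - 2*c + 1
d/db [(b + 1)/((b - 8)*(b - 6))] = (-b^2 - 2*b + 62)/(b^4 - 28*b^3 + 292*b^2 - 1344*b + 2304)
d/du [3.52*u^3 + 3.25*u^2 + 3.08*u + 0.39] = 10.56*u^2 + 6.5*u + 3.08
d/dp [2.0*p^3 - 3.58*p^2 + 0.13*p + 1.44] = 6.0*p^2 - 7.16*p + 0.13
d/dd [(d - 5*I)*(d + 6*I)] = 2*d + I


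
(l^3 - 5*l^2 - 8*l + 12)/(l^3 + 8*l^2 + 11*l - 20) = (l^2 - 4*l - 12)/(l^2 + 9*l + 20)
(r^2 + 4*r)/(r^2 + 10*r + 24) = r/(r + 6)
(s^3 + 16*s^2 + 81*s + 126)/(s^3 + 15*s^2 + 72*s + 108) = (s + 7)/(s + 6)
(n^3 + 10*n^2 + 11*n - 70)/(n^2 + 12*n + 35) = n - 2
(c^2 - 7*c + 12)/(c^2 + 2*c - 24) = (c - 3)/(c + 6)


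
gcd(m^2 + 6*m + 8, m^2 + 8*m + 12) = m + 2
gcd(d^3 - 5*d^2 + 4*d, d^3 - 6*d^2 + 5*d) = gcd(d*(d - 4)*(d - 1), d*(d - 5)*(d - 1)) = d^2 - d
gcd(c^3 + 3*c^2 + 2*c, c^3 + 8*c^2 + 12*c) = c^2 + 2*c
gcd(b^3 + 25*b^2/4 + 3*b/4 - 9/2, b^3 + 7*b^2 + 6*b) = b^2 + 7*b + 6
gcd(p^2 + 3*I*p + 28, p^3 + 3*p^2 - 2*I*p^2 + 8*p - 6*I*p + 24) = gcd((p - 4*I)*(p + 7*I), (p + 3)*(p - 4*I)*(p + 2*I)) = p - 4*I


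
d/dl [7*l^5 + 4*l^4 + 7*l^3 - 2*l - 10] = 35*l^4 + 16*l^3 + 21*l^2 - 2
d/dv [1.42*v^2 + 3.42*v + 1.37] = 2.84*v + 3.42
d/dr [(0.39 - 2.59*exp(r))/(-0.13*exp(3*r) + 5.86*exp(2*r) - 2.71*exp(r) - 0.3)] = (-0.6734*exp(3*r) + 15.3295*exp(2*r) - 4.5708*exp(r) + 1.8339)*exp(r)/(0.0169*exp(6*r) - 1.5236*exp(5*r) + 35.0442*exp(4*r) - 31.6832*exp(3*r) + 3.8281*exp(2*r) + 1.626*exp(r) + 0.09)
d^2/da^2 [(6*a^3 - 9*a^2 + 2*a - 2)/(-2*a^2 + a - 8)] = 4*(50*a^3 - 132*a^2 - 534*a + 265)/(8*a^6 - 12*a^5 + 102*a^4 - 97*a^3 + 408*a^2 - 192*a + 512)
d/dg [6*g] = 6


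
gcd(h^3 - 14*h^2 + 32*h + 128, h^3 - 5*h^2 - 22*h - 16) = h^2 - 6*h - 16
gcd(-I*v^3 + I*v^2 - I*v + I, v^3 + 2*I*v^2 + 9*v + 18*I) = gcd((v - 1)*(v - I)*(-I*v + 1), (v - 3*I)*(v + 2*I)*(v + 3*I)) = 1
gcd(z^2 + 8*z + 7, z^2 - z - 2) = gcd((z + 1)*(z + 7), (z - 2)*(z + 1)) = z + 1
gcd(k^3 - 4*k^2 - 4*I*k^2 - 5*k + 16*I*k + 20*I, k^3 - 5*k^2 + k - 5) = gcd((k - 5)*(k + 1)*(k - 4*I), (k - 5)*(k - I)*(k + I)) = k - 5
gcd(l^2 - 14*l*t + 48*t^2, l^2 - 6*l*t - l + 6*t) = -l + 6*t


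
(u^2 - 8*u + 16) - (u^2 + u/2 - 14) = 30 - 17*u/2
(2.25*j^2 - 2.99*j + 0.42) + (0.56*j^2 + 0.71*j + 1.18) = 2.81*j^2 - 2.28*j + 1.6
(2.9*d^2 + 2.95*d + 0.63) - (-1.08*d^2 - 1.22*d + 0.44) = 3.98*d^2 + 4.17*d + 0.19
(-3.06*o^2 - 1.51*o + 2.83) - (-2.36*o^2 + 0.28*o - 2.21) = -0.7*o^2 - 1.79*o + 5.04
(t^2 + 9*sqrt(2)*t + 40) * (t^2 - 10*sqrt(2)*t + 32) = t^4 - sqrt(2)*t^3 - 108*t^2 - 112*sqrt(2)*t + 1280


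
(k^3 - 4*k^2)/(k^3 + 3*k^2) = (k - 4)/(k + 3)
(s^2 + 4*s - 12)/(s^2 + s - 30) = (s - 2)/(s - 5)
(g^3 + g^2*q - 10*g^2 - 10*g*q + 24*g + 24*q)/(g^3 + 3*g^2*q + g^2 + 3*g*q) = (g^3 + g^2*q - 10*g^2 - 10*g*q + 24*g + 24*q)/(g*(g^2 + 3*g*q + g + 3*q))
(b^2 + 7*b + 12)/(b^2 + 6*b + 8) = (b + 3)/(b + 2)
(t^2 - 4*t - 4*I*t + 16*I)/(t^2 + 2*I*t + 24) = (t - 4)/(t + 6*I)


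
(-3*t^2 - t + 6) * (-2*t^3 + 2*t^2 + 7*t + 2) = 6*t^5 - 4*t^4 - 35*t^3 - t^2 + 40*t + 12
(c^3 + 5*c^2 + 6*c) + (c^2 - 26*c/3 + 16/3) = c^3 + 6*c^2 - 8*c/3 + 16/3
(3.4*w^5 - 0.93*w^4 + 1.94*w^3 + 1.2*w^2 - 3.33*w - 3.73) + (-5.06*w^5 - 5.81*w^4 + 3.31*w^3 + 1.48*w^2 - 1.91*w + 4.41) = -1.66*w^5 - 6.74*w^4 + 5.25*w^3 + 2.68*w^2 - 5.24*w + 0.68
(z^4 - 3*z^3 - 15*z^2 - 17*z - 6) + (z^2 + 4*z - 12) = z^4 - 3*z^3 - 14*z^2 - 13*z - 18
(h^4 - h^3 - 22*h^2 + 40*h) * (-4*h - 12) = -4*h^5 - 8*h^4 + 100*h^3 + 104*h^2 - 480*h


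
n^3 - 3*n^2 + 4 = (n - 2)^2*(n + 1)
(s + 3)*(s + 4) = s^2 + 7*s + 12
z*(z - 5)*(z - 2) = z^3 - 7*z^2 + 10*z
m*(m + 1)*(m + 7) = m^3 + 8*m^2 + 7*m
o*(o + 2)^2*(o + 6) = o^4 + 10*o^3 + 28*o^2 + 24*o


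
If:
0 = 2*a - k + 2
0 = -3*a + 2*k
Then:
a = -4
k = -6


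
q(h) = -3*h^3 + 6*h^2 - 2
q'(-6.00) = -396.00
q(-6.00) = 862.00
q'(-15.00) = -2205.00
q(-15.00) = 11473.00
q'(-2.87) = -108.57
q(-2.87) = 118.34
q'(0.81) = 3.82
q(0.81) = 0.34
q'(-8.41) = -737.47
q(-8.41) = 2206.84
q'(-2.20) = -69.96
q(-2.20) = 58.98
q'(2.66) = -31.76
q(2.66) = -16.01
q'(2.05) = -13.22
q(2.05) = -2.63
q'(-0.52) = -8.67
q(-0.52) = 0.04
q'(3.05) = -47.12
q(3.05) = -31.30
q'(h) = -9*h^2 + 12*h = 3*h*(4 - 3*h)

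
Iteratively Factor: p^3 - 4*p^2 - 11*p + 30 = (p - 2)*(p^2 - 2*p - 15) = (p - 2)*(p + 3)*(p - 5)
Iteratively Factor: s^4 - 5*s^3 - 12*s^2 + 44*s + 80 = (s - 5)*(s^3 - 12*s - 16) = (s - 5)*(s - 4)*(s^2 + 4*s + 4) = (s - 5)*(s - 4)*(s + 2)*(s + 2)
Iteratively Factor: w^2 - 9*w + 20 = (w - 4)*(w - 5)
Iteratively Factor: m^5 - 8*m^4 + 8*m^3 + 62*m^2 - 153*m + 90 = (m - 3)*(m^4 - 5*m^3 - 7*m^2 + 41*m - 30) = (m - 3)*(m - 1)*(m^3 - 4*m^2 - 11*m + 30) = (m - 3)*(m - 1)*(m + 3)*(m^2 - 7*m + 10) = (m - 5)*(m - 3)*(m - 1)*(m + 3)*(m - 2)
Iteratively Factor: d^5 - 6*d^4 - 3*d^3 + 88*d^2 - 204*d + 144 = (d - 2)*(d^4 - 4*d^3 - 11*d^2 + 66*d - 72) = (d - 3)*(d - 2)*(d^3 - d^2 - 14*d + 24) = (d - 3)*(d - 2)^2*(d^2 + d - 12) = (d - 3)^2*(d - 2)^2*(d + 4)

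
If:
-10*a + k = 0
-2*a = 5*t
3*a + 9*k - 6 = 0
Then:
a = 2/31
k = 20/31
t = -4/155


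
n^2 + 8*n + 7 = (n + 1)*(n + 7)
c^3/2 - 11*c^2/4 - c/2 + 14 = (c/2 + 1)*(c - 4)*(c - 7/2)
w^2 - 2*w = w*(w - 2)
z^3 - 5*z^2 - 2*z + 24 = (z - 4)*(z - 3)*(z + 2)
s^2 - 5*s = s*(s - 5)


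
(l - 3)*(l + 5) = l^2 + 2*l - 15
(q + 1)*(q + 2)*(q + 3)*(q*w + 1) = q^4*w + 6*q^3*w + q^3 + 11*q^2*w + 6*q^2 + 6*q*w + 11*q + 6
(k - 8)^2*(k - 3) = k^3 - 19*k^2 + 112*k - 192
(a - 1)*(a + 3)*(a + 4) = a^3 + 6*a^2 + 5*a - 12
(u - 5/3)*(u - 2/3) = u^2 - 7*u/3 + 10/9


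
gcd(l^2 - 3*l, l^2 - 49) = 1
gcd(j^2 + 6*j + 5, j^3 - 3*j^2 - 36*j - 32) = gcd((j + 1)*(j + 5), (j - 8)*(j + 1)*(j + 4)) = j + 1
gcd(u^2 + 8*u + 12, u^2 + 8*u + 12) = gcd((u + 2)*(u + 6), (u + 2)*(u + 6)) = u^2 + 8*u + 12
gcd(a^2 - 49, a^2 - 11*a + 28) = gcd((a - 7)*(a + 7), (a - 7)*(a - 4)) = a - 7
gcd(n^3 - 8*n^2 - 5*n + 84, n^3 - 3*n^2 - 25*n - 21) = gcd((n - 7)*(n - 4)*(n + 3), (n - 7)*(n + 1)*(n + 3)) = n^2 - 4*n - 21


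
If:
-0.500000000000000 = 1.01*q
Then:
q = -0.50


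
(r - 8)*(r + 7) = r^2 - r - 56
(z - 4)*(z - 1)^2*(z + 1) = z^4 - 5*z^3 + 3*z^2 + 5*z - 4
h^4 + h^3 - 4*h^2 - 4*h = h*(h - 2)*(h + 1)*(h + 2)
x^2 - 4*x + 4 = (x - 2)^2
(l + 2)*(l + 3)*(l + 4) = l^3 + 9*l^2 + 26*l + 24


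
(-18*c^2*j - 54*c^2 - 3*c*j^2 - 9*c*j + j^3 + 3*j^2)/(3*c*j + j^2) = -6*c - 18*c/j + j + 3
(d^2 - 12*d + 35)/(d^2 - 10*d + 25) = (d - 7)/(d - 5)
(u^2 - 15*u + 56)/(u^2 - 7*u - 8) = (u - 7)/(u + 1)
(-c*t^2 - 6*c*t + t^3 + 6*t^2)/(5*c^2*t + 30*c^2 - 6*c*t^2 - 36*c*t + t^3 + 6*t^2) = t/(-5*c + t)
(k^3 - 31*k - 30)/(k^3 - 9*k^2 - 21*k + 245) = (k^2 - 5*k - 6)/(k^2 - 14*k + 49)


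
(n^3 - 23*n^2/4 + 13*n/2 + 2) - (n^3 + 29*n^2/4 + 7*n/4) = -13*n^2 + 19*n/4 + 2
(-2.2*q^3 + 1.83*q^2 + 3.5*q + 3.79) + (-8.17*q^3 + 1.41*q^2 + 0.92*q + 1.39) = -10.37*q^3 + 3.24*q^2 + 4.42*q + 5.18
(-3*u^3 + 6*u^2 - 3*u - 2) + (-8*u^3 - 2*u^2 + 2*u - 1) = -11*u^3 + 4*u^2 - u - 3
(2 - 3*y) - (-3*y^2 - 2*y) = 3*y^2 - y + 2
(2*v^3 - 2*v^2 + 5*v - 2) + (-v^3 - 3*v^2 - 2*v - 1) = v^3 - 5*v^2 + 3*v - 3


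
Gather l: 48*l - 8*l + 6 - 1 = 40*l + 5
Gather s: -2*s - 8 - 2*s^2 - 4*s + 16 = -2*s^2 - 6*s + 8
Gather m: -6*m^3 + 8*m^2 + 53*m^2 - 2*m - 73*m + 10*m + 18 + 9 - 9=-6*m^3 + 61*m^2 - 65*m + 18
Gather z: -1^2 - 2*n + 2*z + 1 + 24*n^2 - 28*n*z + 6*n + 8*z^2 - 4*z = 24*n^2 + 4*n + 8*z^2 + z*(-28*n - 2)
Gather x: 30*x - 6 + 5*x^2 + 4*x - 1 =5*x^2 + 34*x - 7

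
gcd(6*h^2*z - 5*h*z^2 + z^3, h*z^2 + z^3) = z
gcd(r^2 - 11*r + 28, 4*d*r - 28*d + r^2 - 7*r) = r - 7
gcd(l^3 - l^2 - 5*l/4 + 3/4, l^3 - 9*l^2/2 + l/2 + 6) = l^2 - l/2 - 3/2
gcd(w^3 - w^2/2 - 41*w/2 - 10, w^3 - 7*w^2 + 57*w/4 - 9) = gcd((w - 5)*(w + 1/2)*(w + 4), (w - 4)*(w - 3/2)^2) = 1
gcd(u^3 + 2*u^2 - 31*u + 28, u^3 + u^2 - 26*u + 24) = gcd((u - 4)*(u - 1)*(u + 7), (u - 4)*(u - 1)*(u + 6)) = u^2 - 5*u + 4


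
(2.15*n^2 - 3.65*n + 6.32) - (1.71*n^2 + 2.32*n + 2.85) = 0.44*n^2 - 5.97*n + 3.47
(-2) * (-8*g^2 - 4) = 16*g^2 + 8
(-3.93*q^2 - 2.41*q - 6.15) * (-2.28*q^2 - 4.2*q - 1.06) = 8.9604*q^4 + 22.0008*q^3 + 28.3098*q^2 + 28.3846*q + 6.519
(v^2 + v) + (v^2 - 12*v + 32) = 2*v^2 - 11*v + 32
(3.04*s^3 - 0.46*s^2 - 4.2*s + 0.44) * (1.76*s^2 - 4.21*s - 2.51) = 5.3504*s^5 - 13.608*s^4 - 13.0858*s^3 + 19.611*s^2 + 8.6896*s - 1.1044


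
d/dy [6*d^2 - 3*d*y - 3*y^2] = -3*d - 6*y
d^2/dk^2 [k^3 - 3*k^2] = 6*k - 6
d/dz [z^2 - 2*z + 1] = 2*z - 2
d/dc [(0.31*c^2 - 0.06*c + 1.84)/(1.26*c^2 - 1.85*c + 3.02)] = (-0.4979*c^2 - 2.7644*c + 3.2228)/(1.5876*c^4 - 4.662*c^3 + 11.0329*c^2 - 11.174*c + 9.1204)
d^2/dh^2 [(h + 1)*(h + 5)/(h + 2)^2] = 2*(2*h - 5)/(h^4 + 8*h^3 + 24*h^2 + 32*h + 16)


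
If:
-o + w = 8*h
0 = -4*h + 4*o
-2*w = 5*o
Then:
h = 0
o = 0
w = 0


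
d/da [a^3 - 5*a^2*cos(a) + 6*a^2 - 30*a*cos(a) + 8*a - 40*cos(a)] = 5*a^2*sin(a) + 3*a^2 + 30*a*sin(a) - 10*a*cos(a) + 12*a + 40*sin(a) - 30*cos(a) + 8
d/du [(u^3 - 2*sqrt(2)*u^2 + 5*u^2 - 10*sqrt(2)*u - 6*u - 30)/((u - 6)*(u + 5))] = (u^2 - 12*u + 6 + 12*sqrt(2))/(u^2 - 12*u + 36)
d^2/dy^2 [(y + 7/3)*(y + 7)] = 2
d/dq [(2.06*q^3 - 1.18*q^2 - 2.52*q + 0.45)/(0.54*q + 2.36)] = (2.2248*q^3 + 13.9476*q^2 - 5.5696*q - 6.1902)/(0.2916*q^2 + 2.5488*q + 5.5696)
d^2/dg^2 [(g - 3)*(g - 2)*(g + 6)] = 6*g + 2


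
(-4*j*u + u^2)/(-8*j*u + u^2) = (4*j - u)/(8*j - u)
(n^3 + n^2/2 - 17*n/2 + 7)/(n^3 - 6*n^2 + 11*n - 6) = (n + 7/2)/(n - 3)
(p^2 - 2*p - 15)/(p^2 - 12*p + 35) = (p + 3)/(p - 7)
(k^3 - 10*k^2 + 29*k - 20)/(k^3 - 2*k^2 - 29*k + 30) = (k^2 - 9*k + 20)/(k^2 - k - 30)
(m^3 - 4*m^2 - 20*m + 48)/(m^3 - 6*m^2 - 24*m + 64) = (m - 6)/(m - 8)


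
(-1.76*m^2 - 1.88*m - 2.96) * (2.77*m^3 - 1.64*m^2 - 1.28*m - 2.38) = -4.8752*m^5 - 2.3212*m^4 - 2.8632*m^3 + 11.4496*m^2 + 8.2632*m + 7.0448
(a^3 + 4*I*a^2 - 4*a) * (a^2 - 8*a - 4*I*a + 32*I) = a^5 - 8*a^4 + 12*a^3 - 96*a^2 + 16*I*a^2 - 128*I*a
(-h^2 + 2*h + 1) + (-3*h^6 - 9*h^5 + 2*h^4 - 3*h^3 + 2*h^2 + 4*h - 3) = -3*h^6 - 9*h^5 + 2*h^4 - 3*h^3 + h^2 + 6*h - 2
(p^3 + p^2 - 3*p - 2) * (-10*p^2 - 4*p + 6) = -10*p^5 - 14*p^4 + 32*p^3 + 38*p^2 - 10*p - 12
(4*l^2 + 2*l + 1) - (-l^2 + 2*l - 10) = 5*l^2 + 11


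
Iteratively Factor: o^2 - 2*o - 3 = (o - 3)*(o + 1)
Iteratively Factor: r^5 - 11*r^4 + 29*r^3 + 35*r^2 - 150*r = (r)*(r^4 - 11*r^3 + 29*r^2 + 35*r - 150) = r*(r - 3)*(r^3 - 8*r^2 + 5*r + 50) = r*(r - 5)*(r - 3)*(r^2 - 3*r - 10) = r*(r - 5)*(r - 3)*(r + 2)*(r - 5)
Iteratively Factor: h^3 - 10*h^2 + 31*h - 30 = (h - 5)*(h^2 - 5*h + 6) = (h - 5)*(h - 2)*(h - 3)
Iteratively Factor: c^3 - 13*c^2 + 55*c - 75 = (c - 5)*(c^2 - 8*c + 15) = (c - 5)*(c - 3)*(c - 5)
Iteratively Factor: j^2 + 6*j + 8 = (j + 2)*(j + 4)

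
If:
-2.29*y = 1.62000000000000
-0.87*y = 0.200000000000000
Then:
No Solution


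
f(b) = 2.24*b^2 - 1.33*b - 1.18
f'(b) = 4.48*b - 1.33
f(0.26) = -1.37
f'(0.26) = -0.17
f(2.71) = 11.67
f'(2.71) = 10.81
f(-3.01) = 23.12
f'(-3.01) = -14.81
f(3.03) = 15.36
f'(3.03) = 12.24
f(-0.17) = -0.89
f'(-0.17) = -2.09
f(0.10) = -1.29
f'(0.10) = -0.88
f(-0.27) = -0.66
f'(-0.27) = -2.54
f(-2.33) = 14.08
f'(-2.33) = -11.77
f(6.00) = 71.48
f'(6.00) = 25.55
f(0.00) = -1.18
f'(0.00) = -1.33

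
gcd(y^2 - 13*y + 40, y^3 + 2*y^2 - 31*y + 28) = 1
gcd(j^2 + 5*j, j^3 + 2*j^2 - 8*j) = j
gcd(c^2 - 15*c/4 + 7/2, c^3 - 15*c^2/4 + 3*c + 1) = c - 2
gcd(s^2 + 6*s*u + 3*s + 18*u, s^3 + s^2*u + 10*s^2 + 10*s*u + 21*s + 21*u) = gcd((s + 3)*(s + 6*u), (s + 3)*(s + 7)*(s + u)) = s + 3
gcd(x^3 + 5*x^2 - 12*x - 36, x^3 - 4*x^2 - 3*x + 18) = x^2 - x - 6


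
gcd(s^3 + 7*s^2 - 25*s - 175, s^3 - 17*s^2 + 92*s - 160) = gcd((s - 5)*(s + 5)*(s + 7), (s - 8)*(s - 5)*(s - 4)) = s - 5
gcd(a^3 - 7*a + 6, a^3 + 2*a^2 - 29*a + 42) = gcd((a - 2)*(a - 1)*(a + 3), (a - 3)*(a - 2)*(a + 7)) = a - 2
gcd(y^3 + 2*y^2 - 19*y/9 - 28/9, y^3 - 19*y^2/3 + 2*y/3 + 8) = y^2 - y/3 - 4/3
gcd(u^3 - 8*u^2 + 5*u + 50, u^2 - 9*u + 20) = u - 5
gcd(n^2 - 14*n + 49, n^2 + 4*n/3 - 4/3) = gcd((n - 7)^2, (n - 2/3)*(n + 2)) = 1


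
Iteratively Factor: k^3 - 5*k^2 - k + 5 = (k - 1)*(k^2 - 4*k - 5) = (k - 1)*(k + 1)*(k - 5)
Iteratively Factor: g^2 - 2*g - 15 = (g - 5)*(g + 3)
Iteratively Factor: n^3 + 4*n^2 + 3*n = (n + 3)*(n^2 + n) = n*(n + 3)*(n + 1)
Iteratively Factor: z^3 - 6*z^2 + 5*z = (z - 1)*(z^2 - 5*z) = z*(z - 1)*(z - 5)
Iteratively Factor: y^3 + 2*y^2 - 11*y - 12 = (y - 3)*(y^2 + 5*y + 4) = (y - 3)*(y + 1)*(y + 4)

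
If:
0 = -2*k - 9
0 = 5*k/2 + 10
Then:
No Solution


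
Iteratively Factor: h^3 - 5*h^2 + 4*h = (h - 4)*(h^2 - h) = h*(h - 4)*(h - 1)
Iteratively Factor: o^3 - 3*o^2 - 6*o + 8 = (o - 4)*(o^2 + o - 2) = (o - 4)*(o - 1)*(o + 2)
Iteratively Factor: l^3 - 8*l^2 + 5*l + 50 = (l + 2)*(l^2 - 10*l + 25) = (l - 5)*(l + 2)*(l - 5)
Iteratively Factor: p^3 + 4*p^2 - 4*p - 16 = (p - 2)*(p^2 + 6*p + 8) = (p - 2)*(p + 4)*(p + 2)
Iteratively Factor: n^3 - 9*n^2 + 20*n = (n)*(n^2 - 9*n + 20) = n*(n - 4)*(n - 5)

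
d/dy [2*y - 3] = 2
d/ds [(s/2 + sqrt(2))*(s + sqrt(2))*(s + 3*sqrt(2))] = 3*s^2/2 + 6*sqrt(2)*s + 11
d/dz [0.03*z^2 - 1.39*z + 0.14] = 0.06*z - 1.39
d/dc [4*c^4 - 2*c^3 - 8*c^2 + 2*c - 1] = 16*c^3 - 6*c^2 - 16*c + 2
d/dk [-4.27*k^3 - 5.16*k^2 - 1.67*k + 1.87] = -12.81*k^2 - 10.32*k - 1.67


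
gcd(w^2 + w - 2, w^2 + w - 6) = 1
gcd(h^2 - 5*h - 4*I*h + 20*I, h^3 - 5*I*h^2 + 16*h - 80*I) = h - 4*I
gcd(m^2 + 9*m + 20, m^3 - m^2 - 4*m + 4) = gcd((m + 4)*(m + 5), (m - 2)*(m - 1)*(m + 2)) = 1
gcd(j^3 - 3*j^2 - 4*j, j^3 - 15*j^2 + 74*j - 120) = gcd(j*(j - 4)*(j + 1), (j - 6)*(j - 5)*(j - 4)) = j - 4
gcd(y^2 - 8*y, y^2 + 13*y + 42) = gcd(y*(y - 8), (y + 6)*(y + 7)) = 1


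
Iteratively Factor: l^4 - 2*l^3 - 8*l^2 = (l)*(l^3 - 2*l^2 - 8*l) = l*(l - 4)*(l^2 + 2*l) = l^2*(l - 4)*(l + 2)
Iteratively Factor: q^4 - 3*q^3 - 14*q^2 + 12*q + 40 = (q - 2)*(q^3 - q^2 - 16*q - 20) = (q - 2)*(q + 2)*(q^2 - 3*q - 10) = (q - 2)*(q + 2)^2*(q - 5)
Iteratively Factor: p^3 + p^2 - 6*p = (p)*(p^2 + p - 6) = p*(p - 2)*(p + 3)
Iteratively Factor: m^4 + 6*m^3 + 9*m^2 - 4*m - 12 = (m + 3)*(m^3 + 3*m^2 - 4) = (m - 1)*(m + 3)*(m^2 + 4*m + 4) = (m - 1)*(m + 2)*(m + 3)*(m + 2)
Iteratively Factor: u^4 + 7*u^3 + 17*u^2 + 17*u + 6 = (u + 1)*(u^3 + 6*u^2 + 11*u + 6) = (u + 1)*(u + 2)*(u^2 + 4*u + 3) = (u + 1)^2*(u + 2)*(u + 3)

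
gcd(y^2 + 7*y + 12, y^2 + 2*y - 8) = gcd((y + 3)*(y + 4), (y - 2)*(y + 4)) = y + 4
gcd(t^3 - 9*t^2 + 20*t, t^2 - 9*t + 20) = t^2 - 9*t + 20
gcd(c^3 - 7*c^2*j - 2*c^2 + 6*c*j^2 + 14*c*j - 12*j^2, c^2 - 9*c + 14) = c - 2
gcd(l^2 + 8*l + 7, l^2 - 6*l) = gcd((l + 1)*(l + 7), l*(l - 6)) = 1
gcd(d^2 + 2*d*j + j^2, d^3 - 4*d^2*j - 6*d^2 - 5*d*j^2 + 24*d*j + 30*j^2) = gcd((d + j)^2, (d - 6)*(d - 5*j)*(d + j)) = d + j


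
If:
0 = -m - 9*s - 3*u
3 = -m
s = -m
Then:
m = -3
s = 3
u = -8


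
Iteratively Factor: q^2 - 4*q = (q)*(q - 4)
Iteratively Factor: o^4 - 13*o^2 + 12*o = (o + 4)*(o^3 - 4*o^2 + 3*o) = (o - 3)*(o + 4)*(o^2 - o) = o*(o - 3)*(o + 4)*(o - 1)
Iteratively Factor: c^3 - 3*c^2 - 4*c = (c - 4)*(c^2 + c) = (c - 4)*(c + 1)*(c)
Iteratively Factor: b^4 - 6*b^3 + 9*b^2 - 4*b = (b - 4)*(b^3 - 2*b^2 + b) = b*(b - 4)*(b^2 - 2*b + 1) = b*(b - 4)*(b - 1)*(b - 1)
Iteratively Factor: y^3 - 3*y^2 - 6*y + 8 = (y + 2)*(y^2 - 5*y + 4) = (y - 1)*(y + 2)*(y - 4)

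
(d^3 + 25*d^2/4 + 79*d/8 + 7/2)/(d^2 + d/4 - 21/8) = (2*d^2 + 9*d + 4)/(2*d - 3)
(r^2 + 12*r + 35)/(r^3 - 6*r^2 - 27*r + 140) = (r + 7)/(r^2 - 11*r + 28)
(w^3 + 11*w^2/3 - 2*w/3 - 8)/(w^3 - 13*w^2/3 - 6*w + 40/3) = (w + 3)/(w - 5)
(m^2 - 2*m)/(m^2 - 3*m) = (m - 2)/(m - 3)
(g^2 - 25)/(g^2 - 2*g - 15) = (g + 5)/(g + 3)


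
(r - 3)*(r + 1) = r^2 - 2*r - 3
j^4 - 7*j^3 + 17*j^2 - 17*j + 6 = (j - 3)*(j - 2)*(j - 1)^2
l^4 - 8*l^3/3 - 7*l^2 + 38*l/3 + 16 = (l - 3)*(l - 8/3)*(l + 1)*(l + 2)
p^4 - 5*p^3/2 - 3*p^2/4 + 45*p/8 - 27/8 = (p - 3/2)^2*(p - 1)*(p + 3/2)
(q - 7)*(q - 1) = q^2 - 8*q + 7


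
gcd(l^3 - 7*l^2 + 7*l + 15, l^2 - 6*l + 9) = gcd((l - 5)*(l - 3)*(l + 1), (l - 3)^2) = l - 3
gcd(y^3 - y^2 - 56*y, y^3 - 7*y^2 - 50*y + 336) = y^2 - y - 56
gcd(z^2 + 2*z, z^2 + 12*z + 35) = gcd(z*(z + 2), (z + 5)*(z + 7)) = 1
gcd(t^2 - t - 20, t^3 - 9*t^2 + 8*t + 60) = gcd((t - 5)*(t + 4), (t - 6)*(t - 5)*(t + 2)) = t - 5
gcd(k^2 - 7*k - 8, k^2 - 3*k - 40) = k - 8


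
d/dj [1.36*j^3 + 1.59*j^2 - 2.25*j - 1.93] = 4.08*j^2 + 3.18*j - 2.25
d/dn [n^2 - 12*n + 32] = 2*n - 12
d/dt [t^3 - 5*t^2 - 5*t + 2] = 3*t^2 - 10*t - 5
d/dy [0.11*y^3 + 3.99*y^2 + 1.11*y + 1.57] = 0.33*y^2 + 7.98*y + 1.11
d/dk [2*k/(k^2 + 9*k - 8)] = 2*(-k^2 - 8)/(k^4 + 18*k^3 + 65*k^2 - 144*k + 64)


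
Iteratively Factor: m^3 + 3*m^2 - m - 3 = (m - 1)*(m^2 + 4*m + 3) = (m - 1)*(m + 3)*(m + 1)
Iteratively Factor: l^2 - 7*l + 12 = (l - 4)*(l - 3)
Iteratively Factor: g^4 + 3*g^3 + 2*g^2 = (g)*(g^3 + 3*g^2 + 2*g) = g*(g + 2)*(g^2 + g) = g^2*(g + 2)*(g + 1)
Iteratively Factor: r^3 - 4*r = (r + 2)*(r^2 - 2*r) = (r - 2)*(r + 2)*(r)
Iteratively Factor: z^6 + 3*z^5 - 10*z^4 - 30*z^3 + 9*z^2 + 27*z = (z + 3)*(z^5 - 10*z^3 + 9*z) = (z - 1)*(z + 3)*(z^4 + z^3 - 9*z^2 - 9*z) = (z - 1)*(z + 1)*(z + 3)*(z^3 - 9*z) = (z - 3)*(z - 1)*(z + 1)*(z + 3)*(z^2 + 3*z) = z*(z - 3)*(z - 1)*(z + 1)*(z + 3)*(z + 3)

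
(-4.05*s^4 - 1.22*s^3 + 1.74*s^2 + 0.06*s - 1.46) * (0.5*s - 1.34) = -2.025*s^5 + 4.817*s^4 + 2.5048*s^3 - 2.3016*s^2 - 0.8104*s + 1.9564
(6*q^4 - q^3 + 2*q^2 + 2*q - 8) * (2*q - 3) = 12*q^5 - 20*q^4 + 7*q^3 - 2*q^2 - 22*q + 24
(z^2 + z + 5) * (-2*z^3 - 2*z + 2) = -2*z^5 - 2*z^4 - 12*z^3 - 8*z + 10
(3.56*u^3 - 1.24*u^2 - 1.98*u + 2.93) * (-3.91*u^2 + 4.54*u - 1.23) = -13.9196*u^5 + 21.0108*u^4 - 2.2666*u^3 - 18.9203*u^2 + 15.7376*u - 3.6039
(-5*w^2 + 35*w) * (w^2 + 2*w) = -5*w^4 + 25*w^3 + 70*w^2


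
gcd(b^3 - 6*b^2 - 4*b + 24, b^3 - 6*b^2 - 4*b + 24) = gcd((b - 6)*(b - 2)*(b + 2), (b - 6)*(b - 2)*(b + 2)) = b^3 - 6*b^2 - 4*b + 24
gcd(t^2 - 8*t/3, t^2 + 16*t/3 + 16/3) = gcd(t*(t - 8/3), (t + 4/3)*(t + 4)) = 1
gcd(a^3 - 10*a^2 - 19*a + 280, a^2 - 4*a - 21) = a - 7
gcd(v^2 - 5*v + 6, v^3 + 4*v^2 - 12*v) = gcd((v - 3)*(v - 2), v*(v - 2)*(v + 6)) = v - 2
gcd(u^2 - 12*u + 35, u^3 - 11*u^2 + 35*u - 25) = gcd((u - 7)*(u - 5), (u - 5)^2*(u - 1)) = u - 5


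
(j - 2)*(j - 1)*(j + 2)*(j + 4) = j^4 + 3*j^3 - 8*j^2 - 12*j + 16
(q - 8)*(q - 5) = q^2 - 13*q + 40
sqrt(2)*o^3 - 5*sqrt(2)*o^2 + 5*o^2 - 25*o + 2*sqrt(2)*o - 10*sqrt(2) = (o - 5)*(o + 2*sqrt(2))*(sqrt(2)*o + 1)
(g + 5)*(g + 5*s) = g^2 + 5*g*s + 5*g + 25*s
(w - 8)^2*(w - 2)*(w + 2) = w^4 - 16*w^3 + 60*w^2 + 64*w - 256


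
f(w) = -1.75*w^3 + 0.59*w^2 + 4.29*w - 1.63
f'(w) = -5.25*w^2 + 1.18*w + 4.29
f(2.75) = -21.77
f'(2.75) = -32.17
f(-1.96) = 5.40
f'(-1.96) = -18.19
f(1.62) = -0.57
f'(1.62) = -7.58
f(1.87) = -2.99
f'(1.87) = -11.86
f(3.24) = -41.06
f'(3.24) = -47.00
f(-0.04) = -1.80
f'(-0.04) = 4.23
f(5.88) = -311.78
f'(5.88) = -170.29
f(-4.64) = 165.99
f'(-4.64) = -114.22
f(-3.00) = 38.06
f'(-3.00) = -46.50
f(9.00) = -1190.98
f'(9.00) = -410.34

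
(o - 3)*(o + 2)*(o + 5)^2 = o^4 + 9*o^3 + 9*o^2 - 85*o - 150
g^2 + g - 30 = (g - 5)*(g + 6)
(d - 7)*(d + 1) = d^2 - 6*d - 7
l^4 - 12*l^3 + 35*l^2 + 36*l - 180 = (l - 6)*(l - 5)*(l - 3)*(l + 2)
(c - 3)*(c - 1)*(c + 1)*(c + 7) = c^4 + 4*c^3 - 22*c^2 - 4*c + 21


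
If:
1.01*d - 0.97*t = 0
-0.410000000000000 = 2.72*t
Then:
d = -0.14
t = -0.15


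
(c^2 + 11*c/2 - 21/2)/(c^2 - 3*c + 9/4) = 2*(c + 7)/(2*c - 3)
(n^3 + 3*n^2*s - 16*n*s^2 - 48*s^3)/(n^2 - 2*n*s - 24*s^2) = (-n^2 + n*s + 12*s^2)/(-n + 6*s)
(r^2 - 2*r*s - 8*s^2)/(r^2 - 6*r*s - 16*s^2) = (r - 4*s)/(r - 8*s)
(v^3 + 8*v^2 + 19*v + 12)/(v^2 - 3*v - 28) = (v^2 + 4*v + 3)/(v - 7)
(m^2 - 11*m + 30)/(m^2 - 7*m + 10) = (m - 6)/(m - 2)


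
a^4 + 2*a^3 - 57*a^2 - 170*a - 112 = (a - 8)*(a + 1)*(a + 2)*(a + 7)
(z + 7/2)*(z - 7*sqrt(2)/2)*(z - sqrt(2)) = z^3 - 9*sqrt(2)*z^2/2 + 7*z^2/2 - 63*sqrt(2)*z/4 + 7*z + 49/2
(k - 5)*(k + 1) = k^2 - 4*k - 5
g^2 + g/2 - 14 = (g - 7/2)*(g + 4)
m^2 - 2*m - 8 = (m - 4)*(m + 2)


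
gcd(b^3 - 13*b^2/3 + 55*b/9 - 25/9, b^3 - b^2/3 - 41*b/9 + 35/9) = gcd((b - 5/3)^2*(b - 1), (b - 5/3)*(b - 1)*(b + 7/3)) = b^2 - 8*b/3 + 5/3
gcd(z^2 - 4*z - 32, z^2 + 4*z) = z + 4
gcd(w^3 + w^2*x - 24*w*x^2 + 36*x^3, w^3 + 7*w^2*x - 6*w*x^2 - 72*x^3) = -w^2 - 3*w*x + 18*x^2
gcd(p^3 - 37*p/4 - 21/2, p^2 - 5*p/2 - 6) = p + 3/2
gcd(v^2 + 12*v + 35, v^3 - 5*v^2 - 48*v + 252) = v + 7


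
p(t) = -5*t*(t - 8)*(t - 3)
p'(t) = -5*t*(t - 8) - 5*t*(t - 3) - 5*(t - 8)*(t - 3) = -15*t^2 + 110*t - 120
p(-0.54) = 81.63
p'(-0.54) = -183.77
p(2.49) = -34.99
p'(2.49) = 60.90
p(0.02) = -2.38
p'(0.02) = -117.81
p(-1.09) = 202.62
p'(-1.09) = -257.72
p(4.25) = 99.61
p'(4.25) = 76.56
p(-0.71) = 114.72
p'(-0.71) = -205.66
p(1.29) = -74.01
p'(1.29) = -3.06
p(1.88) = -64.43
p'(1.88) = 33.78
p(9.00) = -270.00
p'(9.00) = -345.00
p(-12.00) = 18000.00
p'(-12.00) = -3600.00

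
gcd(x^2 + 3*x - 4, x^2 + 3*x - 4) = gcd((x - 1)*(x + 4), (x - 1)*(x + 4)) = x^2 + 3*x - 4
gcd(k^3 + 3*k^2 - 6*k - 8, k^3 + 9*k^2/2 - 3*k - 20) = k^2 + 2*k - 8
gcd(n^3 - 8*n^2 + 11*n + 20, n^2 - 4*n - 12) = 1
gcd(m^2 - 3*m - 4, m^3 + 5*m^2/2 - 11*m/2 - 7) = m + 1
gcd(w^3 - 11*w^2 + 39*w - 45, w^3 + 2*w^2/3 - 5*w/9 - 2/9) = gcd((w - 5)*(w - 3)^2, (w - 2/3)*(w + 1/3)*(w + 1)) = 1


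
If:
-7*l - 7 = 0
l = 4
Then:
No Solution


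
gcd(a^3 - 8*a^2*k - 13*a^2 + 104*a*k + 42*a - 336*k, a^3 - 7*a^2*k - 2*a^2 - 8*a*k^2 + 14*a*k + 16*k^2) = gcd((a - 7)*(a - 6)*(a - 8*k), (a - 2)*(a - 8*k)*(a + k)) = a - 8*k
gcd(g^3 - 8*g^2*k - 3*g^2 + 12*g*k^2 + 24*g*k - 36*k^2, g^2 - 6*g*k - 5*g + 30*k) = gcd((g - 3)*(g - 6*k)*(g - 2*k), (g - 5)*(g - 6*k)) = g - 6*k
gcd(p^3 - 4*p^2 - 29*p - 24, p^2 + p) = p + 1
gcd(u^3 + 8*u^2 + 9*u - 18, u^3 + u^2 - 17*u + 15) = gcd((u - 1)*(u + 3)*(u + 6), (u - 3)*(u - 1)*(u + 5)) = u - 1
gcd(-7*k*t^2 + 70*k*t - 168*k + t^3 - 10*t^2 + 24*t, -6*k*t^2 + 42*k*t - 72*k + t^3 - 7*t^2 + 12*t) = t - 4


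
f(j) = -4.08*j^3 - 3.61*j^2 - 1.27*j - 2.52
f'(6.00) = -485.23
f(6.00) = -1021.38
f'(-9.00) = -927.73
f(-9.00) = 2690.82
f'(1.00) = -20.73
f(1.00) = -11.48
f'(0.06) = -1.75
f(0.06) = -2.61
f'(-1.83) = -29.05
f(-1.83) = 12.72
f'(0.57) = -9.36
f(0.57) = -5.17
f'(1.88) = -58.10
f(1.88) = -44.78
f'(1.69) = -48.43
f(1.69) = -34.67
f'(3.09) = -140.45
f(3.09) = -161.29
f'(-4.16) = -183.06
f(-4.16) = 234.01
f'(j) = -12.24*j^2 - 7.22*j - 1.27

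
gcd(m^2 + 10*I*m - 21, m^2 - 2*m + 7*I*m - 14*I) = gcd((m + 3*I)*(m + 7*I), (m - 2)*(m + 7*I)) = m + 7*I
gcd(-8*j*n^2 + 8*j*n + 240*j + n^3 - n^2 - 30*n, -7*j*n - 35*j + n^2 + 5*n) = n + 5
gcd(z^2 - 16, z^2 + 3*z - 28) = z - 4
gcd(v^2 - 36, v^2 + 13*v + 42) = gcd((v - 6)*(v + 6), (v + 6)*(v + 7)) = v + 6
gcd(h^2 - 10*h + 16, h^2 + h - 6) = h - 2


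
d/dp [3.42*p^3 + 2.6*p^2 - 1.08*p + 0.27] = 10.26*p^2 + 5.2*p - 1.08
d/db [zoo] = 0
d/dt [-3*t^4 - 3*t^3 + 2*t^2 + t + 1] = -12*t^3 - 9*t^2 + 4*t + 1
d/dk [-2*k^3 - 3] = -6*k^2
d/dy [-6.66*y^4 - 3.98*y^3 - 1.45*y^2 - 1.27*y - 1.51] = -26.64*y^3 - 11.94*y^2 - 2.9*y - 1.27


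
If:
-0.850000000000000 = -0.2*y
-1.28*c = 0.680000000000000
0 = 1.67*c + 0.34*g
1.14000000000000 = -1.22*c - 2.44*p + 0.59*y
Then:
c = -0.53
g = 2.61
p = 0.83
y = 4.25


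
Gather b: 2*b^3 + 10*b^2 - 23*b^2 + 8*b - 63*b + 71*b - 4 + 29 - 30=2*b^3 - 13*b^2 + 16*b - 5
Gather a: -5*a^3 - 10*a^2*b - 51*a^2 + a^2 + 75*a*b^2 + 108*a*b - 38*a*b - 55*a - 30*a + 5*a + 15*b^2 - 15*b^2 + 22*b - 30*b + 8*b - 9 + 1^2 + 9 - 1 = -5*a^3 + a^2*(-10*b - 50) + a*(75*b^2 + 70*b - 80)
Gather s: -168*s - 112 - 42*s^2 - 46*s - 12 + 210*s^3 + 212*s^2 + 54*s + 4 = 210*s^3 + 170*s^2 - 160*s - 120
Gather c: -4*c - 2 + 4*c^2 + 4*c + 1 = 4*c^2 - 1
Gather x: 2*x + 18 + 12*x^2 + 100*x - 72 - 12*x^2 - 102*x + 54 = 0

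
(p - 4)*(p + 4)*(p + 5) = p^3 + 5*p^2 - 16*p - 80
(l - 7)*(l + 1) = l^2 - 6*l - 7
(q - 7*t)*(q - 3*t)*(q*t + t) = q^3*t - 10*q^2*t^2 + q^2*t + 21*q*t^3 - 10*q*t^2 + 21*t^3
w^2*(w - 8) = w^3 - 8*w^2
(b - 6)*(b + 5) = b^2 - b - 30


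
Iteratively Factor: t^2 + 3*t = (t + 3)*(t)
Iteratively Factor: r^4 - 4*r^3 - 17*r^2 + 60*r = (r)*(r^3 - 4*r^2 - 17*r + 60) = r*(r - 3)*(r^2 - r - 20) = r*(r - 5)*(r - 3)*(r + 4)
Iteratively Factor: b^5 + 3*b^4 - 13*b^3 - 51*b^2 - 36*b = (b)*(b^4 + 3*b^3 - 13*b^2 - 51*b - 36) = b*(b + 3)*(b^3 - 13*b - 12) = b*(b + 3)^2*(b^2 - 3*b - 4) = b*(b + 1)*(b + 3)^2*(b - 4)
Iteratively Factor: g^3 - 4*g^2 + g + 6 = (g - 2)*(g^2 - 2*g - 3) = (g - 2)*(g + 1)*(g - 3)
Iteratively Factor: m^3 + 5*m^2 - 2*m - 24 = (m + 4)*(m^2 + m - 6) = (m - 2)*(m + 4)*(m + 3)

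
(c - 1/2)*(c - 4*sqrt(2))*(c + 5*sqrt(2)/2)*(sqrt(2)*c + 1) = sqrt(2)*c^4 - 2*c^3 - sqrt(2)*c^3/2 - 43*sqrt(2)*c^2/2 + c^2 - 20*c + 43*sqrt(2)*c/4 + 10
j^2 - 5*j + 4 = (j - 4)*(j - 1)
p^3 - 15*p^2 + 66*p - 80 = (p - 8)*(p - 5)*(p - 2)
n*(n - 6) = n^2 - 6*n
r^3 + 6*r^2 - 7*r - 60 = (r - 3)*(r + 4)*(r + 5)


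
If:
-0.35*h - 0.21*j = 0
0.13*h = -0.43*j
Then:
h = 0.00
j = 0.00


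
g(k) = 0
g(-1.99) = 0.00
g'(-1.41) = 0.00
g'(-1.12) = 0.00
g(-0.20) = 0.00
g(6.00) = 0.00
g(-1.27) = 0.00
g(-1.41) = 0.00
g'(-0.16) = 0.00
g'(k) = 0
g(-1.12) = 0.00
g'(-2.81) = 0.00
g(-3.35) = 0.00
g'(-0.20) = 0.00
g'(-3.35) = 0.00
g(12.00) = 0.00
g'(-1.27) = 0.00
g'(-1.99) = 0.00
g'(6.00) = 0.00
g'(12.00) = 0.00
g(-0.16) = 0.00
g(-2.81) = 0.00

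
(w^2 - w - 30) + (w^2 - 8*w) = 2*w^2 - 9*w - 30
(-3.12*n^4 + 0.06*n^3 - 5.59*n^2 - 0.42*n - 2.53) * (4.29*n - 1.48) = -13.3848*n^5 + 4.875*n^4 - 24.0699*n^3 + 6.4714*n^2 - 10.2321*n + 3.7444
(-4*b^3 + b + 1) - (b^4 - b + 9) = -b^4 - 4*b^3 + 2*b - 8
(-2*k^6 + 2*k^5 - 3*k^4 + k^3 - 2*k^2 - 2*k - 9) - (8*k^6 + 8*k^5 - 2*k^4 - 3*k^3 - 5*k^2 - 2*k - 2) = -10*k^6 - 6*k^5 - k^4 + 4*k^3 + 3*k^2 - 7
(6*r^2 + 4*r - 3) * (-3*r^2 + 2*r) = -18*r^4 + 17*r^2 - 6*r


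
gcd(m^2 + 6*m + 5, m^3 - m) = m + 1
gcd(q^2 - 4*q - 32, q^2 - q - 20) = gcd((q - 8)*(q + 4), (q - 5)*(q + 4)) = q + 4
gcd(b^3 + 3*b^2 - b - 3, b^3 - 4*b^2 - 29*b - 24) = b^2 + 4*b + 3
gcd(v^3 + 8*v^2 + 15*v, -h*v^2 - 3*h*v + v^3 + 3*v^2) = v^2 + 3*v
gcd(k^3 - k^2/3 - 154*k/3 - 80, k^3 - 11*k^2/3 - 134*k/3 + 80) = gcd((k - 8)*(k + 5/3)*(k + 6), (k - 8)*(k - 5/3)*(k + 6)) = k^2 - 2*k - 48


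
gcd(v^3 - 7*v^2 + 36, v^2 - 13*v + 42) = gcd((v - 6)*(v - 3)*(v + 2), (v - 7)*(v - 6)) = v - 6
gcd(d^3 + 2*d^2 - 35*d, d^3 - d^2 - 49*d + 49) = d + 7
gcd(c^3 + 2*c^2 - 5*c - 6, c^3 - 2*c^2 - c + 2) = c^2 - c - 2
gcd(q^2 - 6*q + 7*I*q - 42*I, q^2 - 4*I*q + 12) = 1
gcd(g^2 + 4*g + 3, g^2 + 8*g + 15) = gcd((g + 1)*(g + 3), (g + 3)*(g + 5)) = g + 3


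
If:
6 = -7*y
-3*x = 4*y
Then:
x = 8/7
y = -6/7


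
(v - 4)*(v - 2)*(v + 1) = v^3 - 5*v^2 + 2*v + 8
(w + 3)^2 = w^2 + 6*w + 9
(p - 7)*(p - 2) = p^2 - 9*p + 14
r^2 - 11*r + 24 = (r - 8)*(r - 3)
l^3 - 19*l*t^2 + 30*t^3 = (l - 3*t)*(l - 2*t)*(l + 5*t)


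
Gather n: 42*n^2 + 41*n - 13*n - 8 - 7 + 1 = 42*n^2 + 28*n - 14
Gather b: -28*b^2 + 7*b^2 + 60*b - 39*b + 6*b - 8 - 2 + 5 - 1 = -21*b^2 + 27*b - 6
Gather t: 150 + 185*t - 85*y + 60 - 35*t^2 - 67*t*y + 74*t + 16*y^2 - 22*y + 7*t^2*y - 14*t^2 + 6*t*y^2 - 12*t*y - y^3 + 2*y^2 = t^2*(7*y - 49) + t*(6*y^2 - 79*y + 259) - y^3 + 18*y^2 - 107*y + 210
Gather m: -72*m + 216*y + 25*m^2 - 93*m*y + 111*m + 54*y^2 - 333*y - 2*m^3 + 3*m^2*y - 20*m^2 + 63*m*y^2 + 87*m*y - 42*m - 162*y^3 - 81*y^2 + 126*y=-2*m^3 + m^2*(3*y + 5) + m*(63*y^2 - 6*y - 3) - 162*y^3 - 27*y^2 + 9*y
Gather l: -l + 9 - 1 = 8 - l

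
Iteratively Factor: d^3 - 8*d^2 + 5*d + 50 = (d + 2)*(d^2 - 10*d + 25) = (d - 5)*(d + 2)*(d - 5)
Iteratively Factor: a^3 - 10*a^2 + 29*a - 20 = (a - 5)*(a^2 - 5*a + 4) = (a - 5)*(a - 1)*(a - 4)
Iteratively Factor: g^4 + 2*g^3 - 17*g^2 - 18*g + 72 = (g - 3)*(g^3 + 5*g^2 - 2*g - 24) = (g - 3)*(g + 4)*(g^2 + g - 6) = (g - 3)*(g + 3)*(g + 4)*(g - 2)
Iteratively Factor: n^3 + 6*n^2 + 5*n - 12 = (n + 4)*(n^2 + 2*n - 3) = (n + 3)*(n + 4)*(n - 1)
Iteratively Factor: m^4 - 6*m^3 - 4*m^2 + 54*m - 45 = (m - 5)*(m^3 - m^2 - 9*m + 9) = (m - 5)*(m - 1)*(m^2 - 9) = (m - 5)*(m - 1)*(m + 3)*(m - 3)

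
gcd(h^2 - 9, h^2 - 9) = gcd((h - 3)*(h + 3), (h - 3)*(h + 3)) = h^2 - 9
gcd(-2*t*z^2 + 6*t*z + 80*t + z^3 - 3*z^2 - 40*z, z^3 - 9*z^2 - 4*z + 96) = z - 8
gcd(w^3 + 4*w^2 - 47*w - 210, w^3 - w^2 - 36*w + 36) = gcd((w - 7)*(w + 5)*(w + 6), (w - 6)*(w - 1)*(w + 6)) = w + 6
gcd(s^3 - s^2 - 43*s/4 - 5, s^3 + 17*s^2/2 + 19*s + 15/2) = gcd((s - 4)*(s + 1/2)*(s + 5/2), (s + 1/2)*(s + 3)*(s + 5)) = s + 1/2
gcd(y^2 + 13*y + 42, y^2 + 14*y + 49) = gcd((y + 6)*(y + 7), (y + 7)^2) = y + 7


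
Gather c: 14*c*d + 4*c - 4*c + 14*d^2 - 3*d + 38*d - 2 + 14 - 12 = 14*c*d + 14*d^2 + 35*d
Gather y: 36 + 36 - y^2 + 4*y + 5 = -y^2 + 4*y + 77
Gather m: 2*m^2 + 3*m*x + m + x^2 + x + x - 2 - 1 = 2*m^2 + m*(3*x + 1) + x^2 + 2*x - 3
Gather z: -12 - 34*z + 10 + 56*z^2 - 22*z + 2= 56*z^2 - 56*z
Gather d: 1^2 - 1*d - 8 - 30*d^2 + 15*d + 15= -30*d^2 + 14*d + 8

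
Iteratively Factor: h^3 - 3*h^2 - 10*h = (h + 2)*(h^2 - 5*h) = (h - 5)*(h + 2)*(h)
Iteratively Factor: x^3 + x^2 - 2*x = (x)*(x^2 + x - 2) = x*(x + 2)*(x - 1)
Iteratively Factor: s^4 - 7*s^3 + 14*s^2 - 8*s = (s)*(s^3 - 7*s^2 + 14*s - 8) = s*(s - 4)*(s^2 - 3*s + 2) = s*(s - 4)*(s - 1)*(s - 2)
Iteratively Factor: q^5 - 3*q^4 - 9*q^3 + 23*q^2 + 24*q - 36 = (q - 3)*(q^4 - 9*q^2 - 4*q + 12) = (q - 3)*(q - 1)*(q^3 + q^2 - 8*q - 12) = (q - 3)*(q - 1)*(q + 2)*(q^2 - q - 6) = (q - 3)^2*(q - 1)*(q + 2)*(q + 2)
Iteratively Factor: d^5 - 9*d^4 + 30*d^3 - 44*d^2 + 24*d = (d - 2)*(d^4 - 7*d^3 + 16*d^2 - 12*d) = (d - 2)^2*(d^3 - 5*d^2 + 6*d) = (d - 2)^3*(d^2 - 3*d) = (d - 3)*(d - 2)^3*(d)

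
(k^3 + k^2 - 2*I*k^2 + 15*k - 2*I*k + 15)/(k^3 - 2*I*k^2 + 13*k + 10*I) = (k^2 + k*(1 + 3*I) + 3*I)/(k^2 + 3*I*k - 2)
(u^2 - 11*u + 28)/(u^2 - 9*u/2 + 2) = 2*(u - 7)/(2*u - 1)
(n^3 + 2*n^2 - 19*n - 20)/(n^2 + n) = n + 1 - 20/n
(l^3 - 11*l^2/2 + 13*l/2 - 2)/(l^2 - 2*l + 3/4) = 2*(l^2 - 5*l + 4)/(2*l - 3)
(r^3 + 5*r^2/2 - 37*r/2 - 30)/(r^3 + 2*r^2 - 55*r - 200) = (r^2 - 5*r/2 - 6)/(r^2 - 3*r - 40)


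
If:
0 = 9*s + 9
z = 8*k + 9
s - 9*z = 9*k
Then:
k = -82/81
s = -1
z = 73/81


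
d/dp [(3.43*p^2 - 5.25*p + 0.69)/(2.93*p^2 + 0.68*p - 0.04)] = (17.7149*p^2 - 4.3178*p - 0.2592)/(8.5849*p^4 + 3.9848*p^3 + 0.228*p^2 - 0.0544*p + 0.0016)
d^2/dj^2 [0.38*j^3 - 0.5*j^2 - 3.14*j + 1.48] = 2.28*j - 1.0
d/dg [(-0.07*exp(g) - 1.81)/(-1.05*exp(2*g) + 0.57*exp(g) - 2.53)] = (-0.0735*exp(2*g) - 3.801*exp(g) + 1.2088)*exp(g)/(1.1025*exp(4*g) - 1.197*exp(3*g) + 5.6379*exp(2*g) - 2.8842*exp(g) + 6.4009)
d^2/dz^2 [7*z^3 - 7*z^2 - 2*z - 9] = 42*z - 14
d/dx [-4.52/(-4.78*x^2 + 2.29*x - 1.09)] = (10.3508 - 43.2112*x)/(4.78*x^2 - 2.29*x + 1.09)^2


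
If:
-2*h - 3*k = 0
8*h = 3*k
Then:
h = 0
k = 0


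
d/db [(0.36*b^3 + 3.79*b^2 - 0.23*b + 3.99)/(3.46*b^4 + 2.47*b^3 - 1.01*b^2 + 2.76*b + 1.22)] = (-1.2456*b^6 - 26.2268*b^5 - 7.3375*b^4 - 52.0982*b^3 - 18.0202*b^2 + 17.3074*b - 11.293)/(11.9716*b^8 + 17.0924*b^7 - 0.888299999999999*b^6 + 14.1098*b^5 + 23.0969*b^4 + 0.451600000000001*b^3 + 5.1532*b^2 + 6.7344*b + 1.4884)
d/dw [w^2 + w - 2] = 2*w + 1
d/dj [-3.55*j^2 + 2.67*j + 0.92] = 2.67 - 7.1*j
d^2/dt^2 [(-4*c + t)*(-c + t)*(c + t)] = -8*c + 6*t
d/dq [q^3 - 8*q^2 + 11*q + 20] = 3*q^2 - 16*q + 11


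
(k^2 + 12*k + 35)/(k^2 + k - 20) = (k + 7)/(k - 4)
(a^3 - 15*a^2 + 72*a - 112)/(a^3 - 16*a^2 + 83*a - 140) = (a - 4)/(a - 5)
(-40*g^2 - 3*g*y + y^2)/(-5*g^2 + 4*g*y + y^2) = (-8*g + y)/(-g + y)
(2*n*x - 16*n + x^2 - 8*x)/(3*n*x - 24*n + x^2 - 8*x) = (2*n + x)/(3*n + x)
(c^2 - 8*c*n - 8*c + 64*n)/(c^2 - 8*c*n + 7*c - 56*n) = (c - 8)/(c + 7)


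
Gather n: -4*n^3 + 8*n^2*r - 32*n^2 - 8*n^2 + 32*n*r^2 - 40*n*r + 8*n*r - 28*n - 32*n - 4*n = -4*n^3 + n^2*(8*r - 40) + n*(32*r^2 - 32*r - 64)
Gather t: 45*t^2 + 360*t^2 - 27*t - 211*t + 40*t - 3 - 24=405*t^2 - 198*t - 27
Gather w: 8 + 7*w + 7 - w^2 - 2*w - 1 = -w^2 + 5*w + 14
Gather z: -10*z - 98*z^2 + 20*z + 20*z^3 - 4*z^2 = 20*z^3 - 102*z^2 + 10*z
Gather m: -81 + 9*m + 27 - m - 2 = 8*m - 56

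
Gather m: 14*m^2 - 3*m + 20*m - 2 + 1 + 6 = 14*m^2 + 17*m + 5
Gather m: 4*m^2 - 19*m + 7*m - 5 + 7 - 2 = 4*m^2 - 12*m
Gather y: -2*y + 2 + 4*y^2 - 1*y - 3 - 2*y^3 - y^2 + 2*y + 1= -2*y^3 + 3*y^2 - y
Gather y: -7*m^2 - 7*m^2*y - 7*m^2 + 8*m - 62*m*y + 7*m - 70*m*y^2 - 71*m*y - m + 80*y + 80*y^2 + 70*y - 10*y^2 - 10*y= -14*m^2 + 14*m + y^2*(70 - 70*m) + y*(-7*m^2 - 133*m + 140)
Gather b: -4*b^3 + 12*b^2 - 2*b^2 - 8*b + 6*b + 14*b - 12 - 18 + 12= -4*b^3 + 10*b^2 + 12*b - 18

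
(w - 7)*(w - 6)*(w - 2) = w^3 - 15*w^2 + 68*w - 84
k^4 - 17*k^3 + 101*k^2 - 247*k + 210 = (k - 7)*(k - 5)*(k - 3)*(k - 2)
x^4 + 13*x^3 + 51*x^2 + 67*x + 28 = (x + 1)^2*(x + 4)*(x + 7)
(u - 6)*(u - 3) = u^2 - 9*u + 18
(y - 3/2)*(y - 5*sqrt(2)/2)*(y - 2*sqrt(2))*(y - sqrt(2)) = y^4 - 11*sqrt(2)*y^3/2 - 3*y^3/2 + 33*sqrt(2)*y^2/4 + 19*y^2 - 57*y/2 - 10*sqrt(2)*y + 15*sqrt(2)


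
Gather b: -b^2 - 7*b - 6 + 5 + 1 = -b^2 - 7*b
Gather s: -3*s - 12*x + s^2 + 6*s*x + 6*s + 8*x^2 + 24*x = s^2 + s*(6*x + 3) + 8*x^2 + 12*x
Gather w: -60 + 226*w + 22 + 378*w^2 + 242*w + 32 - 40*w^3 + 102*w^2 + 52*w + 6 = -40*w^3 + 480*w^2 + 520*w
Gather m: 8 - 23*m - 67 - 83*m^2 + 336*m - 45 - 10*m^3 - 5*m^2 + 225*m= -10*m^3 - 88*m^2 + 538*m - 104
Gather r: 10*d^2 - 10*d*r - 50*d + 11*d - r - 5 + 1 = 10*d^2 - 39*d + r*(-10*d - 1) - 4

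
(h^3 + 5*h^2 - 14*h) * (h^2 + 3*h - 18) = h^5 + 8*h^4 - 17*h^3 - 132*h^2 + 252*h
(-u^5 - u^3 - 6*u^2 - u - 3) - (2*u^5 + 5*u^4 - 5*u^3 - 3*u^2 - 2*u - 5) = -3*u^5 - 5*u^4 + 4*u^3 - 3*u^2 + u + 2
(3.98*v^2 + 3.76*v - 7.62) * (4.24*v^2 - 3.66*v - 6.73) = 16.8752*v^4 + 1.3756*v^3 - 72.8558*v^2 + 2.5844*v + 51.2826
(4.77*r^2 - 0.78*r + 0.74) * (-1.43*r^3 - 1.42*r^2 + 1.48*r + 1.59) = -6.8211*r^5 - 5.658*r^4 + 7.109*r^3 + 5.3791*r^2 - 0.145*r + 1.1766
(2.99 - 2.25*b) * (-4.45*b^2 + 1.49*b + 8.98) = 10.0125*b^3 - 16.658*b^2 - 15.7499*b + 26.8502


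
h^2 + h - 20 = (h - 4)*(h + 5)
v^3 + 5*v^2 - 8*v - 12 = (v - 2)*(v + 1)*(v + 6)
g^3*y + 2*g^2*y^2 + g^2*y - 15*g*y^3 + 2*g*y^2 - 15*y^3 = (g - 3*y)*(g + 5*y)*(g*y + y)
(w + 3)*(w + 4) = w^2 + 7*w + 12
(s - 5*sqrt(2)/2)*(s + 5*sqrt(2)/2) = s^2 - 25/2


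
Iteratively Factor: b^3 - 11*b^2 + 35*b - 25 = (b - 1)*(b^2 - 10*b + 25) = (b - 5)*(b - 1)*(b - 5)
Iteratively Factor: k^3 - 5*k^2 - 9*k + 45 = (k - 5)*(k^2 - 9) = (k - 5)*(k - 3)*(k + 3)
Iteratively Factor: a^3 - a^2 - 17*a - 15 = (a + 1)*(a^2 - 2*a - 15) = (a + 1)*(a + 3)*(a - 5)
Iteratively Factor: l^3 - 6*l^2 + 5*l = (l - 1)*(l^2 - 5*l) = l*(l - 1)*(l - 5)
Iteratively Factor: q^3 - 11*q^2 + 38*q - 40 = (q - 5)*(q^2 - 6*q + 8) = (q - 5)*(q - 2)*(q - 4)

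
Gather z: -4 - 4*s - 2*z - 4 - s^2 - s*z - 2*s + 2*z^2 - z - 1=-s^2 - 6*s + 2*z^2 + z*(-s - 3) - 9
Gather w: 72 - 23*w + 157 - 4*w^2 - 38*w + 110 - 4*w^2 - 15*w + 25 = -8*w^2 - 76*w + 364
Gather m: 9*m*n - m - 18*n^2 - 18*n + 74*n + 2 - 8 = m*(9*n - 1) - 18*n^2 + 56*n - 6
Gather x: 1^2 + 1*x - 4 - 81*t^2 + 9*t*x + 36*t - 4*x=-81*t^2 + 36*t + x*(9*t - 3) - 3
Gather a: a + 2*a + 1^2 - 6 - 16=3*a - 21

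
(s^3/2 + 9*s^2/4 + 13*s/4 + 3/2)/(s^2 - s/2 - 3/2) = (2*s^2 + 7*s + 6)/(2*(2*s - 3))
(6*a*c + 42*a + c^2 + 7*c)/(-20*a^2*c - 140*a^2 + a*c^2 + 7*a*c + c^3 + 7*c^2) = (-6*a - c)/(20*a^2 - a*c - c^2)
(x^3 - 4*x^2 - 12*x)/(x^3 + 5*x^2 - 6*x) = (x^2 - 4*x - 12)/(x^2 + 5*x - 6)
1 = 1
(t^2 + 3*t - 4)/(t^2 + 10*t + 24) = (t - 1)/(t + 6)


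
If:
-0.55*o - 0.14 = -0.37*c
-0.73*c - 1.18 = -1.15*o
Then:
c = 33.75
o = 22.45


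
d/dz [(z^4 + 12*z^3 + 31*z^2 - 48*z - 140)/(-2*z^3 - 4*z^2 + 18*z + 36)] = (-z^4 + 38*z^2 + 40*z + 99)/(2*(z^4 - 18*z^2 + 81))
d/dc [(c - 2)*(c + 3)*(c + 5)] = 3*c^2 + 12*c - 1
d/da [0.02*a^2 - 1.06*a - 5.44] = 0.04*a - 1.06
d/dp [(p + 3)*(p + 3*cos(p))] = p - (p + 3)*(3*sin(p) - 1) + 3*cos(p)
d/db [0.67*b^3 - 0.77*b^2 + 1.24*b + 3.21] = 2.01*b^2 - 1.54*b + 1.24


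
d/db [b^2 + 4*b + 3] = 2*b + 4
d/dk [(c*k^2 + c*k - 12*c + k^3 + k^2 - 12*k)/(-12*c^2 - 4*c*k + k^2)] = (2*(2*c - k)*(c*k^2 + c*k - 12*c + k^3 + k^2 - 12*k) + (12*c^2 + 4*c*k - k^2)*(-2*c*k - c - 3*k^2 - 2*k + 12))/(12*c^2 + 4*c*k - k^2)^2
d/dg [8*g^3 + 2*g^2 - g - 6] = 24*g^2 + 4*g - 1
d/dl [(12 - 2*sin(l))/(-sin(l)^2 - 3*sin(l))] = 2*(-cos(l) + 12/tan(l) + 18*cos(l)/sin(l)^2)/(sin(l) + 3)^2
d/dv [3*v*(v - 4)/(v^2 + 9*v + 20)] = 3*(13*v^2 + 40*v - 80)/(v^4 + 18*v^3 + 121*v^2 + 360*v + 400)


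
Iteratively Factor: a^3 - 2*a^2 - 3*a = (a)*(a^2 - 2*a - 3) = a*(a + 1)*(a - 3)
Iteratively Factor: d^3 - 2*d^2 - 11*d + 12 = (d - 1)*(d^2 - d - 12) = (d - 1)*(d + 3)*(d - 4)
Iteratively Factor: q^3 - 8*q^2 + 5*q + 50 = (q + 2)*(q^2 - 10*q + 25) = (q - 5)*(q + 2)*(q - 5)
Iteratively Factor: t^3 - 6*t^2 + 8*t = (t)*(t^2 - 6*t + 8) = t*(t - 2)*(t - 4)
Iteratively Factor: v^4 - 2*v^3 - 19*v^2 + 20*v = (v + 4)*(v^3 - 6*v^2 + 5*v) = (v - 5)*(v + 4)*(v^2 - v) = v*(v - 5)*(v + 4)*(v - 1)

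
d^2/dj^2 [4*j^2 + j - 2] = 8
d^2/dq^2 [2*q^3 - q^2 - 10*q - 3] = 12*q - 2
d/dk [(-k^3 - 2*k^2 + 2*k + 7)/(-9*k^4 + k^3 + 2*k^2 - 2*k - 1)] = 3*(-3*k^6 - 12*k^5 + 18*k^4 + 84*k^3 - 6*k^2 - 8*k + 4)/(81*k^8 - 18*k^7 - 35*k^6 + 40*k^5 + 18*k^4 - 10*k^3 + 4*k + 1)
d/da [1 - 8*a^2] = -16*a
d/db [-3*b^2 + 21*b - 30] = 21 - 6*b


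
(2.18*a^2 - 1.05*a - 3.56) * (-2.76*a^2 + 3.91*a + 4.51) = -6.0168*a^4 + 11.4218*a^3 + 15.5519*a^2 - 18.6551*a - 16.0556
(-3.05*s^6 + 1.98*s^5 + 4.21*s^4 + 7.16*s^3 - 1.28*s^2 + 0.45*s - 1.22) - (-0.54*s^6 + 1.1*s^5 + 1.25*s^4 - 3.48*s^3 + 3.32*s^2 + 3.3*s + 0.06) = -2.51*s^6 + 0.88*s^5 + 2.96*s^4 + 10.64*s^3 - 4.6*s^2 - 2.85*s - 1.28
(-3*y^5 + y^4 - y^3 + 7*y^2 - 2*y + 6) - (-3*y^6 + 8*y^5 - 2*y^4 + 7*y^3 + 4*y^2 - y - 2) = 3*y^6 - 11*y^5 + 3*y^4 - 8*y^3 + 3*y^2 - y + 8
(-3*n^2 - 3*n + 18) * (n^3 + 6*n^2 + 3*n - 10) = -3*n^5 - 21*n^4 - 9*n^3 + 129*n^2 + 84*n - 180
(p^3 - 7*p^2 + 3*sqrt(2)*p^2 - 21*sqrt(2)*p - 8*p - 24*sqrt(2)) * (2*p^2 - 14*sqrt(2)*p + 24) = 2*p^5 - 14*p^4 - 8*sqrt(2)*p^4 - 76*p^3 + 56*sqrt(2)*p^3 + 136*sqrt(2)*p^2 + 420*p^2 - 504*sqrt(2)*p + 480*p - 576*sqrt(2)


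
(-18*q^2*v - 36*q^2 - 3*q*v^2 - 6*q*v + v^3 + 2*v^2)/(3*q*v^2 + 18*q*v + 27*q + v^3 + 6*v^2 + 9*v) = (-6*q*v - 12*q + v^2 + 2*v)/(v^2 + 6*v + 9)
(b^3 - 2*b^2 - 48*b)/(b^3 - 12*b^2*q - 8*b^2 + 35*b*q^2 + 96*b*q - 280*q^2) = b*(b + 6)/(b^2 - 12*b*q + 35*q^2)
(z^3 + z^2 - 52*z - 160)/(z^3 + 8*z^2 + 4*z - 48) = (z^2 - 3*z - 40)/(z^2 + 4*z - 12)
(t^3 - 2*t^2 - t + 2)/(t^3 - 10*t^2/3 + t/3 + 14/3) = 3*(t - 1)/(3*t - 7)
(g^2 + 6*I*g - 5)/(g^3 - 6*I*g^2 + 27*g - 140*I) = (g + I)/(g^2 - 11*I*g - 28)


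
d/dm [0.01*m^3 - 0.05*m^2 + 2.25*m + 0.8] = 0.03*m^2 - 0.1*m + 2.25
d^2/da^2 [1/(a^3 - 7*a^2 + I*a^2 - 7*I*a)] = 2*(a*(-3*a + 7 - I)*(a^2 - 7*a + I*a - 7*I) + (3*a^2 - 14*a + 2*I*a - 7*I)^2)/(a^3*(a^2 - 7*a + I*a - 7*I)^3)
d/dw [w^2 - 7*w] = 2*w - 7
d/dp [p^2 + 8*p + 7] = 2*p + 8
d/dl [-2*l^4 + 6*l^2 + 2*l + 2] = -8*l^3 + 12*l + 2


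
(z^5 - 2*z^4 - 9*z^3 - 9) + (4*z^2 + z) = z^5 - 2*z^4 - 9*z^3 + 4*z^2 + z - 9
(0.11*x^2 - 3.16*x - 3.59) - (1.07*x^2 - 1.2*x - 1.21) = -0.96*x^2 - 1.96*x - 2.38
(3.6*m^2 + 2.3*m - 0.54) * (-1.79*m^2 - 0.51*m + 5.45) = -6.444*m^4 - 5.953*m^3 + 19.4136*m^2 + 12.8104*m - 2.943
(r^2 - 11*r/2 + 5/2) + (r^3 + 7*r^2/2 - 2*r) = r^3 + 9*r^2/2 - 15*r/2 + 5/2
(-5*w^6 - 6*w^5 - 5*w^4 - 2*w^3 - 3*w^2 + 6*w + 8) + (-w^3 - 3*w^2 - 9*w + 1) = -5*w^6 - 6*w^5 - 5*w^4 - 3*w^3 - 6*w^2 - 3*w + 9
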